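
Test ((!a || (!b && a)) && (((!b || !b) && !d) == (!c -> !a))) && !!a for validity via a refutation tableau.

Not valid

Assume the negation and expand:
Initial set: {F (((!a || (!b && a)) && (((!b || !b) && !d) == (!c -> !a))) && !!a)}.
F (((!a || (!b && a)) && (((!b || !b) && !d) == (!c -> !a))) && !!a): β-rule — branch into F ((!a || (!b && a)) && (((!b || !b) && !d) == (!c -> !a)))  //  F !!a.
  branch 1 (add F ((!a || (!b && a)) && (((!b || !b) && !d) == (!c -> !a)))):
    F ((!a || (!b && a)) && (((!b || !b) && !d) == (!c -> !a))): β-rule — branch into F (!a || (!b && a))  //  F (((!b || !b) && !d) == (!c -> !a)).
      branch 1.1 (add F (!a || (!b && a))):
        F (!a || (!b && a)): α-rule — add F !a, F (!b && a).
        F (!b && a): β-rule — branch into F !b  //  F a.
          branch 1.1.1 (add F !b):
            ○ open, literals {a=1, b=1}.
          branch 1.1.2 (add F a):
            × closes — contains both a and !a.
      branch 1.2 (add F (((!b || !b) && !d) == (!c -> !a))):
        F (((!b || !b) && !d) == (!c -> !a)): β-rule — branch into T ((!b || !b) && !d), F (!c -> !a)  //  F ((!b || !b) && !d), T (!c -> !a).
          branch 1.2.1 (add T ((!b || !b) && !d), F (!c -> !a)):
            T ((!b || !b) && !d): α-rule — add T (!b || !b), T !d.
            F (!c -> !a): α-rule — add T !c, F !a.
            T (!b || !b): β-rule — branch into T !b  //  T !b.
              branch 1.2.1.1 (add T !b):
                ○ open, literals {a=1, b=0, c=0, d=0}.
              branch 1.2.1.2 (add T !b):
                ○ open, literals {a=1, b=0, c=0, d=0}.
          branch 1.2.2 (add F ((!b || !b) && !d), T (!c -> !a)):
            F ((!b || !b) && !d): β-rule — branch into F (!b || !b)  //  F !d.
              branch 1.2.2.1 (add F (!b || !b)):
                F (!b || !b): α-rule — add F !b, F !b.
                T (!c -> !a): β-rule — branch into F !c  //  T !a.
                  branch 1.2.2.1.1 (add F !c):
                    ○ open, literals {b=1, c=1}.
                  branch 1.2.2.1.2 (add T !a):
                    ○ open, literals {a=0, b=1}.
              branch 1.2.2.2 (add F !d):
                T (!c -> !a): β-rule — branch into F !c  //  T !a.
                  branch 1.2.2.2.1 (add F !c):
                    ○ open, literals {c=1, d=1}.
                  branch 1.2.2.2.2 (add T !a):
                    ○ open, literals {a=0, d=1}.
  branch 2 (add F !!a):
    F !!a: drop double negation, giving F a.
    ○ open, literals {a=0}.
1 branch closed, 8 open.
An open branch gives a countermodel: a=1, b=1 (unmentioned atoms arbitrary); under it the original formula is false.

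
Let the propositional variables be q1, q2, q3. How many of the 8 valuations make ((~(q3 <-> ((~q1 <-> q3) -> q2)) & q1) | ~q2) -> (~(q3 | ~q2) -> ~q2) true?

Initial set: {T (((~(q3 <-> ((~q1 <-> q3) -> q2)) & q1) | ~q2) -> (~(q3 | ~q2) -> ~q2))}.
T (((~(q3 <-> ((~q1 <-> q3) -> q2)) & q1) | ~q2) -> (~(q3 | ~q2) -> ~q2)): β-rule — branch into F ((~(q3 <-> ((~q1 <-> q3) -> q2)) & q1) | ~q2)  //  T (~(q3 | ~q2) -> ~q2).
  branch 1 (add F ((~(q3 <-> ((~q1 <-> q3) -> q2)) & q1) | ~q2)):
    F ((~(q3 <-> ((~q1 <-> q3) -> q2)) & q1) | ~q2): α-rule — add F (~(q3 <-> ((~q1 <-> q3) -> q2)) & q1), F ~q2.
    F (~(q3 <-> ((~q1 <-> q3) -> q2)) & q1): β-rule — branch into F ~(q3 <-> ((~q1 <-> q3) -> q2))  //  F q1.
      branch 1.1 (add F ~(q3 <-> ((~q1 <-> q3) -> q2))):
        F ~(q3 <-> ((~q1 <-> q3) -> q2)): β-rule — branch into T q3, T ((~q1 <-> q3) -> q2)  //  F q3, F ((~q1 <-> q3) -> q2).
          branch 1.1.1 (add T q3, T ((~q1 <-> q3) -> q2)):
            T ((~q1 <-> q3) -> q2): β-rule — branch into F (~q1 <-> q3)  //  T q2.
              branch 1.1.1.1 (add F (~q1 <-> q3)):
                F (~q1 <-> q3): β-rule — branch into T ~q1, F q3  //  F ~q1, T q3.
                  branch 1.1.1.1.1 (add T ~q1, F q3):
                    × closes — contains both q3 and ~q3.
                  branch 1.1.1.1.2 (add F ~q1, T q3):
                    ○ open, literals {q1=true, q2=true, q3=true}.
              branch 1.1.1.2 (add T q2):
                ○ open, literals {q2=true, q3=true}.
          branch 1.1.2 (add F q3, F ((~q1 <-> q3) -> q2)):
            F ((~q1 <-> q3) -> q2): α-rule — add T (~q1 <-> q3), F q2.
            × closes — contains both q2 and ~q2.
      branch 1.2 (add F q1):
        ○ open, literals {q1=false, q2=true}.
  branch 2 (add T (~(q3 | ~q2) -> ~q2)):
    T (~(q3 | ~q2) -> ~q2): β-rule — branch into F ~(q3 | ~q2)  //  T ~q2.
      branch 2.1 (add F ~(q3 | ~q2)):
        F ~(q3 | ~q2): β-rule — branch into T q3  //  T ~q2.
          branch 2.1.1 (add T q3):
            ○ open, literals {q3=true}.
          branch 2.1.2 (add T ~q2):
            ○ open, literals {q2=false}.
      branch 2.2 (add T ~q2):
        ○ open, literals {q2=false}.
2 branches closed, 6 open.
Each open branch fixes some atoms; the unmentioned ones are free. Counting distinct full assignments: branch {q1=true, q2=true, q3=true} (none free) contributes 1 new; branch {q2=true, q3=true} (q1) contributes 1 new; branch {q1=false, q2=true} (q3) contributes 1 new; branch {q3=true} (q1, q2) contributes 2 new; branch {q2=false} (q1, q3) contributes 2 new; branch {q2=false} (q1, q3) contributes 0 new. Total: 7.

7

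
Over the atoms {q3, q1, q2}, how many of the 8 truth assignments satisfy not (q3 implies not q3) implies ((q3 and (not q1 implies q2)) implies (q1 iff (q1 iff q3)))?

8

Initial set: {(not (q3 implies not q3) implies ((q3 and (not q1 implies q2)) implies (q1 iff (q1 iff q3))))}.
(not (q3 implies not q3) implies ((q3 and (not q1 implies q2)) implies (q1 iff (q1 iff q3)))): β-rule — branch into not not (q3 implies not q3)  //  ((q3 and (not q1 implies q2)) implies (q1 iff (q1 iff q3))).
  branch 1 (add not not (q3 implies not q3)):
    not not (q3 implies not q3): β-rule — branch into not q3  //  not q3.
      branch 1.1 (add not q3):
        ○ open, literals {q3=0}.
      branch 1.2 (add not q3):
        ○ open, literals {q3=0}.
  branch 2 (add ((q3 and (not q1 implies q2)) implies (q1 iff (q1 iff q3)))):
    ((q3 and (not q1 implies q2)) implies (q1 iff (q1 iff q3))): β-rule — branch into not (q3 and (not q1 implies q2))  //  (q1 iff (q1 iff q3)).
      branch 2.1 (add not (q3 and (not q1 implies q2))):
        not (q3 and (not q1 implies q2)): β-rule — branch into not q3  //  not (not q1 implies q2).
          branch 2.1.1 (add not q3):
            ○ open, literals {q3=0}.
          branch 2.1.2 (add not (not q1 implies q2)):
            not (not q1 implies q2): α-rule — add not q1, not q2.
            ○ open, literals {q1=0, q2=0}.
      branch 2.2 (add (q1 iff (q1 iff q3))):
        (q1 iff (q1 iff q3)): β-rule — branch into q1, (q1 iff q3)  //  not q1, not (q1 iff q3).
          branch 2.2.1 (add q1, (q1 iff q3)):
            (q1 iff q3): β-rule — branch into q1, q3  //  not q1, not q3.
              branch 2.2.1.1 (add q1, q3):
                ○ open, literals {q1=1, q3=1}.
              branch 2.2.1.2 (add not q1, not q3):
                × closes — contains both q1 and not q1.
          branch 2.2.2 (add not q1, not (q1 iff q3)):
            not (q1 iff q3): β-rule — branch into q1, not q3  //  not q1, q3.
              branch 2.2.2.1 (add q1, not q3):
                × closes — contains both q1 and not q1.
              branch 2.2.2.2 (add not q1, q3):
                ○ open, literals {q1=0, q3=1}.
2 branches closed, 6 open.
Each open branch fixes some atoms; the unmentioned ones are free. Counting distinct full assignments: branch {q3=0} (q1, q2) contributes 4 new; branch {q3=0} (q1, q2) contributes 0 new; branch {q3=0} (q1, q2) contributes 0 new; branch {q1=0, q2=0} (q3) contributes 1 new; branch {q1=1, q3=1} (q2) contributes 2 new; branch {q1=0, q3=1} (q2) contributes 1 new. Total: 8.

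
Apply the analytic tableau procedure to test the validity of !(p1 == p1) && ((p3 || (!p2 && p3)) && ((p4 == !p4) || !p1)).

Assume the negation and expand:
Initial set: {F (!(p1 == p1) && ((p3 || (!p2 && p3)) && ((p4 == !p4) || !p1)))}.
F (!(p1 == p1) && ((p3 || (!p2 && p3)) && ((p4 == !p4) || !p1))): β-rule — branch into F !(p1 == p1)  //  F ((p3 || (!p2 && p3)) && ((p4 == !p4) || !p1)).
  branch 1 (add F !(p1 == p1)):
    F !(p1 == p1): β-rule — branch into T p1, T p1  //  F p1, F p1.
      branch 1.1 (add T p1, T p1):
        ○ open, literals {p1=true}.
      branch 1.2 (add F p1, F p1):
        ○ open, literals {p1=false}.
  branch 2 (add F ((p3 || (!p2 && p3)) && ((p4 == !p4) || !p1))):
    F ((p3 || (!p2 && p3)) && ((p4 == !p4) || !p1)): β-rule — branch into F (p3 || (!p2 && p3))  //  F ((p4 == !p4) || !p1).
      branch 2.1 (add F (p3 || (!p2 && p3))):
        F (p3 || (!p2 && p3)): α-rule — add F p3, F (!p2 && p3).
        F (!p2 && p3): β-rule — branch into F !p2  //  F p3.
          branch 2.1.1 (add F !p2):
            ○ open, literals {p2=true, p3=false}.
          branch 2.1.2 (add F p3):
            ○ open, literals {p3=false}.
      branch 2.2 (add F ((p4 == !p4) || !p1)):
        F ((p4 == !p4) || !p1): α-rule — add F (p4 == !p4), F !p1.
        F (p4 == !p4): β-rule — branch into T p4, F !p4  //  F p4, T !p4.
          branch 2.2.1 (add T p4, F !p4):
            ○ open, literals {p1=true, p4=true}.
          branch 2.2.2 (add F p4, T !p4):
            ○ open, literals {p1=true, p4=false}.
0 branches closed, 6 open.
An open branch gives a countermodel: p1=true (unmentioned atoms arbitrary); under it the original formula is false.

Not valid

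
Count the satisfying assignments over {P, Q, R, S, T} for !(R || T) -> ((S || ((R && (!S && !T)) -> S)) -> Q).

28

Initial set: {T (!(R || T) -> ((S || ((R && (!S && !T)) -> S)) -> Q))}.
T (!(R || T) -> ((S || ((R && (!S && !T)) -> S)) -> Q)): β-rule — branch into F !(R || T)  //  T ((S || ((R && (!S && !T)) -> S)) -> Q).
  branch 1 (add F !(R || T)):
    F !(R || T): β-rule — branch into T R  //  T T.
      branch 1.1 (add T R):
        ○ open, literals {R=1}.
      branch 1.2 (add T T):
        ○ open, literals {T=1}.
  branch 2 (add T ((S || ((R && (!S && !T)) -> S)) -> Q)):
    T ((S || ((R && (!S && !T)) -> S)) -> Q): β-rule — branch into F (S || ((R && (!S && !T)) -> S))  //  T Q.
      branch 2.1 (add F (S || ((R && (!S && !T)) -> S))):
        F (S || ((R && (!S && !T)) -> S)): α-rule — add F S, F ((R && (!S && !T)) -> S).
        F ((R && (!S && !T)) -> S): α-rule — add T (R && (!S && !T)), F S.
        T (R && (!S && !T)): α-rule — add T R, T (!S && !T).
        T (!S && !T): α-rule — add T !S, T !T.
        ○ open, literals {R=1, S=0, T=0}.
      branch 2.2 (add T Q):
        ○ open, literals {Q=1}.
0 branches closed, 4 open.
Each open branch fixes some atoms; the unmentioned ones are free. Counting distinct full assignments: branch {R=1} (P, Q, S, T) contributes 16 new; branch {T=1} (P, Q, R, S) contributes 8 new; branch {R=1, S=0, T=0} (P, Q) contributes 0 new; branch {Q=1} (P, R, S, T) contributes 4 new. Total: 28.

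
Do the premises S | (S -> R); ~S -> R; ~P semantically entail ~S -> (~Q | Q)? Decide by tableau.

Yes

Initial set: {(S | (S -> R)); (~S -> R); ~P; ~(~S -> (~Q | Q))}.
~(~S -> (~Q | Q)): α-rule — add ~S, ~(~Q | Q).
~(~Q | Q): α-rule — add ~~Q, ~Q.
× closes — contains both Q and ~Q.
All 1 branch closes.
Every branch closed, so the premises entail the conclusion.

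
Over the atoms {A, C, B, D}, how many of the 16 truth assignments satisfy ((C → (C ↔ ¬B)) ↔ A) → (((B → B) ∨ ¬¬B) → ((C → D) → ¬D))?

Initial set: {(((C → (C ↔ ¬B)) ↔ A) → (((B → B) ∨ ¬¬B) → ((C → D) → ¬D)))}.
(((C → (C ↔ ¬B)) ↔ A) → (((B → B) ∨ ¬¬B) → ((C → D) → ¬D))): β-rule — branch into ¬((C → (C ↔ ¬B)) ↔ A)  //  (((B → B) ∨ ¬¬B) → ((C → D) → ¬D)).
  branch 1 (add ¬((C → (C ↔ ¬B)) ↔ A)):
    ¬((C → (C ↔ ¬B)) ↔ A): β-rule — branch into (C → (C ↔ ¬B)), ¬A  //  ¬(C → (C ↔ ¬B)), A.
      branch 1.1 (add (C → (C ↔ ¬B)), ¬A):
        (C → (C ↔ ¬B)): β-rule — branch into ¬C  //  (C ↔ ¬B).
          branch 1.1.1 (add ¬C):
            ○ open, literals {A=false, C=false}.
          branch 1.1.2 (add (C ↔ ¬B)):
            (C ↔ ¬B): β-rule — branch into C, ¬B  //  ¬C, ¬¬B.
              branch 1.1.2.1 (add C, ¬B):
                ○ open, literals {A=false, B=false, C=true}.
              branch 1.1.2.2 (add ¬C, ¬¬B):
                ○ open, literals {A=false, B=true, C=false}.
      branch 1.2 (add ¬(C → (C ↔ ¬B)), A):
        ¬(C → (C ↔ ¬B)): α-rule — add C, ¬(C ↔ ¬B).
        ¬(C ↔ ¬B): β-rule — branch into C, ¬¬B  //  ¬C, ¬B.
          branch 1.2.1 (add C, ¬¬B):
            ○ open, literals {A=true, B=true, C=true}.
          branch 1.2.2 (add ¬C, ¬B):
            × closes — contains both C and ¬C.
  branch 2 (add (((B → B) ∨ ¬¬B) → ((C → D) → ¬D))):
    (((B → B) ∨ ¬¬B) → ((C → D) → ¬D)): β-rule — branch into ¬((B → B) ∨ ¬¬B)  //  ((C → D) → ¬D).
      branch 2.1 (add ¬((B → B) ∨ ¬¬B)):
        ¬((B → B) ∨ ¬¬B): α-rule — add ¬(B → B), ¬¬¬B.
        ¬(B → B): α-rule — add B, ¬B.
        × closes — contains both B and ¬B.
      branch 2.2 (add ((C → D) → ¬D)):
        ((C → D) → ¬D): β-rule — branch into ¬(C → D)  //  ¬D.
          branch 2.2.1 (add ¬(C → D)):
            ¬(C → D): α-rule — add C, ¬D.
            ○ open, literals {C=true, D=false}.
          branch 2.2.2 (add ¬D):
            ○ open, literals {D=false}.
2 branches closed, 6 open.
Each open branch fixes some atoms; the unmentioned ones are free. Counting distinct full assignments: branch {A=false, C=false} (B, D) contributes 4 new; branch {A=false, B=false, C=true} (D) contributes 2 new; branch {A=false, B=true, C=false} (D) contributes 0 new; branch {A=true, B=true, C=true} (D) contributes 2 new; branch {C=true, D=false} (A, B) contributes 2 new; branch {D=false} (A, C, B) contributes 2 new. Total: 12.

12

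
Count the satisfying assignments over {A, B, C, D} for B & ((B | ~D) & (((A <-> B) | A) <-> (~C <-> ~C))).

Initial set: {T (B & ((B | ~D) & (((A <-> B) | A) <-> (~C <-> ~C))))}.
T (B & ((B | ~D) & (((A <-> B) | A) <-> (~C <-> ~C)))): α-rule — add T B, T ((B | ~D) & (((A <-> B) | A) <-> (~C <-> ~C))).
T ((B | ~D) & (((A <-> B) | A) <-> (~C <-> ~C))): α-rule — add T (B | ~D), T (((A <-> B) | A) <-> (~C <-> ~C)).
T (B | ~D): β-rule — branch into T B  //  T ~D.
  branch 1 (add T B):
    T (((A <-> B) | A) <-> (~C <-> ~C)): β-rule — branch into T ((A <-> B) | A), T (~C <-> ~C)  //  F ((A <-> B) | A), F (~C <-> ~C).
      branch 1.1 (add T ((A <-> B) | A), T (~C <-> ~C)):
        T ((A <-> B) | A): β-rule — branch into T (A <-> B)  //  T A.
          branch 1.1.1 (add T (A <-> B)):
            T (~C <-> ~C): β-rule — branch into T ~C, T ~C  //  F ~C, F ~C.
              branch 1.1.1.1 (add T ~C, T ~C):
                T (A <-> B): β-rule — branch into T A, T B  //  F A, F B.
                  branch 1.1.1.1.1 (add T A, T B):
                    ○ open, literals {A=T, B=T, C=F}.
                  branch 1.1.1.1.2 (add F A, F B):
                    × closes — contains both B and ~B.
              branch 1.1.1.2 (add F ~C, F ~C):
                T (A <-> B): β-rule — branch into T A, T B  //  F A, F B.
                  branch 1.1.1.2.1 (add T A, T B):
                    ○ open, literals {A=T, B=T, C=T}.
                  branch 1.1.1.2.2 (add F A, F B):
                    × closes — contains both B and ~B.
          branch 1.1.2 (add T A):
            T (~C <-> ~C): β-rule — branch into T ~C, T ~C  //  F ~C, F ~C.
              branch 1.1.2.1 (add T ~C, T ~C):
                ○ open, literals {A=T, B=T, C=F}.
              branch 1.1.2.2 (add F ~C, F ~C):
                ○ open, literals {A=T, B=T, C=T}.
      branch 1.2 (add F ((A <-> B) | A), F (~C <-> ~C)):
        F ((A <-> B) | A): α-rule — add F (A <-> B), F A.
        F (~C <-> ~C): β-rule — branch into T ~C, F ~C  //  F ~C, T ~C.
          branch 1.2.1 (add T ~C, F ~C):
            × closes — contains both C and ~C.
          branch 1.2.2 (add F ~C, T ~C):
            × closes — contains both C and ~C.
  branch 2 (add T ~D):
    T (((A <-> B) | A) <-> (~C <-> ~C)): β-rule — branch into T ((A <-> B) | A), T (~C <-> ~C)  //  F ((A <-> B) | A), F (~C <-> ~C).
      branch 2.1 (add T ((A <-> B) | A), T (~C <-> ~C)):
        T ((A <-> B) | A): β-rule — branch into T (A <-> B)  //  T A.
          branch 2.1.1 (add T (A <-> B)):
            T (~C <-> ~C): β-rule — branch into T ~C, T ~C  //  F ~C, F ~C.
              branch 2.1.1.1 (add T ~C, T ~C):
                T (A <-> B): β-rule — branch into T A, T B  //  F A, F B.
                  branch 2.1.1.1.1 (add T A, T B):
                    ○ open, literals {A=T, B=T, C=F, D=F}.
                  branch 2.1.1.1.2 (add F A, F B):
                    × closes — contains both B and ~B.
              branch 2.1.1.2 (add F ~C, F ~C):
                T (A <-> B): β-rule — branch into T A, T B  //  F A, F B.
                  branch 2.1.1.2.1 (add T A, T B):
                    ○ open, literals {A=T, B=T, C=T, D=F}.
                  branch 2.1.1.2.2 (add F A, F B):
                    × closes — contains both B and ~B.
          branch 2.1.2 (add T A):
            T (~C <-> ~C): β-rule — branch into T ~C, T ~C  //  F ~C, F ~C.
              branch 2.1.2.1 (add T ~C, T ~C):
                ○ open, literals {A=T, B=T, C=F, D=F}.
              branch 2.1.2.2 (add F ~C, F ~C):
                ○ open, literals {A=T, B=T, C=T, D=F}.
      branch 2.2 (add F ((A <-> B) | A), F (~C <-> ~C)):
        F ((A <-> B) | A): α-rule — add F (A <-> B), F A.
        F (~C <-> ~C): β-rule — branch into T ~C, F ~C  //  F ~C, T ~C.
          branch 2.2.1 (add T ~C, F ~C):
            × closes — contains both C and ~C.
          branch 2.2.2 (add F ~C, T ~C):
            × closes — contains both C and ~C.
8 branches closed, 8 open.
Each open branch fixes some atoms; the unmentioned ones are free. Counting distinct full assignments: branch {A=T, B=T, C=F} (D) contributes 2 new; branch {A=T, B=T, C=T} (D) contributes 2 new; branch {A=T, B=T, C=F} (D) contributes 0 new; branch {A=T, B=T, C=T} (D) contributes 0 new; branch {A=T, B=T, C=F, D=F} (none free) contributes 0 new; branch {A=T, B=T, C=T, D=F} (none free) contributes 0 new; branch {A=T, B=T, C=F, D=F} (none free) contributes 0 new; branch {A=T, B=T, C=T, D=F} (none free) contributes 0 new. Total: 4.

4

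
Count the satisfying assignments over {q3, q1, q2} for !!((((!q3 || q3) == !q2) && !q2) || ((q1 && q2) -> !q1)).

Initial set: {T !!((((!q3 || q3) == !q2) && !q2) || ((q1 && q2) -> !q1))}.
T !!((((!q3 || q3) == !q2) && !q2) || ((q1 && q2) -> !q1)): drop double negation, giving T ((((!q3 || q3) == !q2) && !q2) || ((q1 && q2) -> !q1)).
T ((((!q3 || q3) == !q2) && !q2) || ((q1 && q2) -> !q1)): β-rule — branch into T (((!q3 || q3) == !q2) && !q2)  //  T ((q1 && q2) -> !q1).
  branch 1 (add T (((!q3 || q3) == !q2) && !q2)):
    T (((!q3 || q3) == !q2) && !q2): α-rule — add T ((!q3 || q3) == !q2), T !q2.
    T ((!q3 || q3) == !q2): β-rule — branch into T (!q3 || q3), T !q2  //  F (!q3 || q3), F !q2.
      branch 1.1 (add T (!q3 || q3), T !q2):
        T (!q3 || q3): β-rule — branch into T !q3  //  T q3.
          branch 1.1.1 (add T !q3):
            ○ open, literals {q2=F, q3=F}.
          branch 1.1.2 (add T q3):
            ○ open, literals {q2=F, q3=T}.
      branch 1.2 (add F (!q3 || q3), F !q2):
        × closes — contains both q2 and !q2.
  branch 2 (add T ((q1 && q2) -> !q1)):
    T ((q1 && q2) -> !q1): β-rule — branch into F (q1 && q2)  //  T !q1.
      branch 2.1 (add F (q1 && q2)):
        F (q1 && q2): β-rule — branch into F q1  //  F q2.
          branch 2.1.1 (add F q1):
            ○ open, literals {q1=F}.
          branch 2.1.2 (add F q2):
            ○ open, literals {q2=F}.
      branch 2.2 (add T !q1):
        ○ open, literals {q1=F}.
1 branch closed, 5 open.
Each open branch fixes some atoms; the unmentioned ones are free. Counting distinct full assignments: branch {q2=F, q3=F} (q1) contributes 2 new; branch {q2=F, q3=T} (q1) contributes 2 new; branch {q1=F} (q3, q2) contributes 2 new; branch {q2=F} (q3, q1) contributes 0 new; branch {q1=F} (q3, q2) contributes 0 new. Total: 6.

6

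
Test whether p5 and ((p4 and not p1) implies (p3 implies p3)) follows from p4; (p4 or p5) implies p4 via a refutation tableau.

Initial set: {p4; ((p4 or p5) implies p4); not (p5 and ((p4 and not p1) implies (p3 implies p3)))}.
((p4 or p5) implies p4): β-rule — branch into not (p4 or p5)  //  p4.
  branch 1 (add not (p4 or p5)):
    not (p4 or p5): α-rule — add not p4, not p5.
    × closes — contains both p4 and not p4.
  branch 2 (add p4):
    not (p5 and ((p4 and not p1) implies (p3 implies p3))): β-rule — branch into not p5  //  not ((p4 and not p1) implies (p3 implies p3)).
      branch 2.1 (add not p5):
        ○ open, literals {p4=T, p5=F}.
      branch 2.2 (add not ((p4 and not p1) implies (p3 implies p3))):
        not ((p4 and not p1) implies (p3 implies p3)): α-rule — add (p4 and not p1), not (p3 implies p3).
        (p4 and not p1): α-rule — add p4, not p1.
        not (p3 implies p3): α-rule — add p3, not p3.
        × closes — contains both p3 and not p3.
2 branches closed, 1 open.
An open branch gives a countermodel: p4=T, p5=F (unmentioned atoms arbitrary); the premises hold there but the conclusion fails.

No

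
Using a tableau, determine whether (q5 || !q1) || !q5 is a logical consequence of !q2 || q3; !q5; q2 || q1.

Yes

Initial set: {T (!q2 || q3); T !q5; T (q2 || q1); F ((q5 || !q1) || !q5)}.
F ((q5 || !q1) || !q5): α-rule — add F (q5 || !q1), F !q5.
× closes — contains both q5 and !q5.
All 1 branch closes.
Every branch closed, so the premises entail the conclusion.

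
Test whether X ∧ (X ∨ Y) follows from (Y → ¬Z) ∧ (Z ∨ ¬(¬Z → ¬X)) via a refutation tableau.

Initial set: {T ((Y → ¬Z) ∧ (Z ∨ ¬(¬Z → ¬X))); F (X ∧ (X ∨ Y))}.
T ((Y → ¬Z) ∧ (Z ∨ ¬(¬Z → ¬X))): α-rule — add T (Y → ¬Z), T (Z ∨ ¬(¬Z → ¬X)).
F (X ∧ (X ∨ Y)): β-rule — branch into F X  //  F (X ∨ Y).
  branch 1 (add F X):
    T (Y → ¬Z): β-rule — branch into F Y  //  T ¬Z.
      branch 1.1 (add F Y):
        T (Z ∨ ¬(¬Z → ¬X)): β-rule — branch into T Z  //  T ¬(¬Z → ¬X).
          branch 1.1.1 (add T Z):
            ○ open, literals {X=false, Y=false, Z=true}.
          branch 1.1.2 (add T ¬(¬Z → ¬X)):
            T ¬(¬Z → ¬X): α-rule — add T ¬Z, F ¬X.
            × closes — contains both X and ¬X.
      branch 1.2 (add T ¬Z):
        T (Z ∨ ¬(¬Z → ¬X)): β-rule — branch into T Z  //  T ¬(¬Z → ¬X).
          branch 1.2.1 (add T Z):
            × closes — contains both Z and ¬Z.
          branch 1.2.2 (add T ¬(¬Z → ¬X)):
            T ¬(¬Z → ¬X): α-rule — add T ¬Z, F ¬X.
            × closes — contains both X and ¬X.
  branch 2 (add F (X ∨ Y)):
    F (X ∨ Y): α-rule — add F X, F Y.
    T (Y → ¬Z): β-rule — branch into F Y  //  T ¬Z.
      branch 2.1 (add F Y):
        T (Z ∨ ¬(¬Z → ¬X)): β-rule — branch into T Z  //  T ¬(¬Z → ¬X).
          branch 2.1.1 (add T Z):
            ○ open, literals {X=false, Y=false, Z=true}.
          branch 2.1.2 (add T ¬(¬Z → ¬X)):
            T ¬(¬Z → ¬X): α-rule — add T ¬Z, F ¬X.
            × closes — contains both X and ¬X.
      branch 2.2 (add T ¬Z):
        T (Z ∨ ¬(¬Z → ¬X)): β-rule — branch into T Z  //  T ¬(¬Z → ¬X).
          branch 2.2.1 (add T Z):
            × closes — contains both Z and ¬Z.
          branch 2.2.2 (add T ¬(¬Z → ¬X)):
            T ¬(¬Z → ¬X): α-rule — add T ¬Z, F ¬X.
            × closes — contains both X and ¬X.
6 branches closed, 2 open.
An open branch gives a countermodel: X=false, Y=false, Z=true (unmentioned atoms arbitrary); the premises hold there but the conclusion fails.

No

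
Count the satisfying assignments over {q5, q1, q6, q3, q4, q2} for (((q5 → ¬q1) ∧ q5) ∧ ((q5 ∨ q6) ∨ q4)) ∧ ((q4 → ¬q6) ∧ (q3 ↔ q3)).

12

Initial set: {T ((((q5 → ¬q1) ∧ q5) ∧ ((q5 ∨ q6) ∨ q4)) ∧ ((q4 → ¬q6) ∧ (q3 ↔ q3)))}.
T ((((q5 → ¬q1) ∧ q5) ∧ ((q5 ∨ q6) ∨ q4)) ∧ ((q4 → ¬q6) ∧ (q3 ↔ q3))): α-rule — add T (((q5 → ¬q1) ∧ q5) ∧ ((q5 ∨ q6) ∨ q4)), T ((q4 → ¬q6) ∧ (q3 ↔ q3)).
T (((q5 → ¬q1) ∧ q5) ∧ ((q5 ∨ q6) ∨ q4)): α-rule — add T ((q5 → ¬q1) ∧ q5), T ((q5 ∨ q6) ∨ q4).
T ((q4 → ¬q6) ∧ (q3 ↔ q3)): α-rule — add T (q4 → ¬q6), T (q3 ↔ q3).
T ((q5 → ¬q1) ∧ q5): α-rule — add T (q5 → ¬q1), T q5.
T ((q5 ∨ q6) ∨ q4): β-rule — branch into T (q5 ∨ q6)  //  T q4.
  branch 1 (add T (q5 ∨ q6)):
    T (q4 → ¬q6): β-rule — branch into F q4  //  T ¬q6.
      branch 1.1 (add F q4):
        T (q3 ↔ q3): β-rule — branch into T q3, T q3  //  F q3, F q3.
          branch 1.1.1 (add T q3, T q3):
            T (q5 → ¬q1): β-rule — branch into F q5  //  T ¬q1.
              branch 1.1.1.1 (add F q5):
                × closes — contains both q5 and ¬q5.
              branch 1.1.1.2 (add T ¬q1):
                T (q5 ∨ q6): β-rule — branch into T q5  //  T q6.
                  branch 1.1.1.2.1 (add T q5):
                    ○ open, literals {q1=F, q3=T, q4=F, q5=T}.
                  branch 1.1.1.2.2 (add T q6):
                    ○ open, literals {q1=F, q3=T, q4=F, q5=T, q6=T}.
          branch 1.1.2 (add F q3, F q3):
            T (q5 → ¬q1): β-rule — branch into F q5  //  T ¬q1.
              branch 1.1.2.1 (add F q5):
                × closes — contains both q5 and ¬q5.
              branch 1.1.2.2 (add T ¬q1):
                T (q5 ∨ q6): β-rule — branch into T q5  //  T q6.
                  branch 1.1.2.2.1 (add T q5):
                    ○ open, literals {q1=F, q3=F, q4=F, q5=T}.
                  branch 1.1.2.2.2 (add T q6):
                    ○ open, literals {q1=F, q3=F, q4=F, q5=T, q6=T}.
      branch 1.2 (add T ¬q6):
        T (q3 ↔ q3): β-rule — branch into T q3, T q3  //  F q3, F q3.
          branch 1.2.1 (add T q3, T q3):
            T (q5 → ¬q1): β-rule — branch into F q5  //  T ¬q1.
              branch 1.2.1.1 (add F q5):
                × closes — contains both q5 and ¬q5.
              branch 1.2.1.2 (add T ¬q1):
                T (q5 ∨ q6): β-rule — branch into T q5  //  T q6.
                  branch 1.2.1.2.1 (add T q5):
                    ○ open, literals {q1=F, q3=T, q5=T, q6=F}.
                  branch 1.2.1.2.2 (add T q6):
                    × closes — contains both q6 and ¬q6.
          branch 1.2.2 (add F q3, F q3):
            T (q5 → ¬q1): β-rule — branch into F q5  //  T ¬q1.
              branch 1.2.2.1 (add F q5):
                × closes — contains both q5 and ¬q5.
              branch 1.2.2.2 (add T ¬q1):
                T (q5 ∨ q6): β-rule — branch into T q5  //  T q6.
                  branch 1.2.2.2.1 (add T q5):
                    ○ open, literals {q1=F, q3=F, q5=T, q6=F}.
                  branch 1.2.2.2.2 (add T q6):
                    × closes — contains both q6 and ¬q6.
  branch 2 (add T q4):
    T (q4 → ¬q6): β-rule — branch into F q4  //  T ¬q6.
      branch 2.1 (add F q4):
        × closes — contains both q4 and ¬q4.
      branch 2.2 (add T ¬q6):
        T (q3 ↔ q3): β-rule — branch into T q3, T q3  //  F q3, F q3.
          branch 2.2.1 (add T q3, T q3):
            T (q5 → ¬q1): β-rule — branch into F q5  //  T ¬q1.
              branch 2.2.1.1 (add F q5):
                × closes — contains both q5 and ¬q5.
              branch 2.2.1.2 (add T ¬q1):
                ○ open, literals {q1=F, q3=T, q4=T, q5=T, q6=F}.
          branch 2.2.2 (add F q3, F q3):
            T (q5 → ¬q1): β-rule — branch into F q5  //  T ¬q1.
              branch 2.2.2.1 (add F q5):
                × closes — contains both q5 and ¬q5.
              branch 2.2.2.2 (add T ¬q1):
                ○ open, literals {q1=F, q3=F, q4=T, q5=T, q6=F}.
9 branches closed, 8 open.
Each open branch fixes some atoms; the unmentioned ones are free. Counting distinct full assignments: branch {q1=F, q3=T, q4=F, q5=T} (q6, q2) contributes 4 new; branch {q1=F, q3=T, q4=F, q5=T, q6=T} (q2) contributes 0 new; branch {q1=F, q3=F, q4=F, q5=T} (q6, q2) contributes 4 new; branch {q1=F, q3=F, q4=F, q5=T, q6=T} (q2) contributes 0 new; branch {q1=F, q3=T, q5=T, q6=F} (q4, q2) contributes 2 new; branch {q1=F, q3=F, q5=T, q6=F} (q4, q2) contributes 2 new; branch {q1=F, q3=T, q4=T, q5=T, q6=F} (q2) contributes 0 new; branch {q1=F, q3=F, q4=T, q5=T, q6=F} (q2) contributes 0 new. Total: 12.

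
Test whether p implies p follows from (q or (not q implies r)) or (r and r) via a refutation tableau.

Initial set: {T ((q or (not q implies r)) or (r and r)); F (p implies p)}.
F (p implies p): α-rule — add T p, F p.
× closes — contains both p and not p.
All 1 branch closes.
Every branch closed, so the premises entail the conclusion.

Yes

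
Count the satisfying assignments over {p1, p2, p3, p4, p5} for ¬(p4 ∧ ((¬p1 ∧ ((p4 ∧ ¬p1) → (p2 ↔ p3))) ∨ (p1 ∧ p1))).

20

Initial set: {¬(p4 ∧ ((¬p1 ∧ ((p4 ∧ ¬p1) → (p2 ↔ p3))) ∨ (p1 ∧ p1)))}.
¬(p4 ∧ ((¬p1 ∧ ((p4 ∧ ¬p1) → (p2 ↔ p3))) ∨ (p1 ∧ p1))): β-rule — branch into ¬p4  //  ¬((¬p1 ∧ ((p4 ∧ ¬p1) → (p2 ↔ p3))) ∨ (p1 ∧ p1)).
  branch 1 (add ¬p4):
    ○ open, literals {p4=false}.
  branch 2 (add ¬((¬p1 ∧ ((p4 ∧ ¬p1) → (p2 ↔ p3))) ∨ (p1 ∧ p1))):
    ¬((¬p1 ∧ ((p4 ∧ ¬p1) → (p2 ↔ p3))) ∨ (p1 ∧ p1)): α-rule — add ¬(¬p1 ∧ ((p4 ∧ ¬p1) → (p2 ↔ p3))), ¬(p1 ∧ p1).
    ¬(¬p1 ∧ ((p4 ∧ ¬p1) → (p2 ↔ p3))): β-rule — branch into ¬¬p1  //  ¬((p4 ∧ ¬p1) → (p2 ↔ p3)).
      branch 2.1 (add ¬¬p1):
        ¬(p1 ∧ p1): β-rule — branch into ¬p1  //  ¬p1.
          branch 2.1.1 (add ¬p1):
            × closes — contains both p1 and ¬p1.
          branch 2.1.2 (add ¬p1):
            × closes — contains both p1 and ¬p1.
      branch 2.2 (add ¬((p4 ∧ ¬p1) → (p2 ↔ p3))):
        ¬((p4 ∧ ¬p1) → (p2 ↔ p3)): α-rule — add (p4 ∧ ¬p1), ¬(p2 ↔ p3).
        (p4 ∧ ¬p1): α-rule — add p4, ¬p1.
        ¬(p1 ∧ p1): β-rule — branch into ¬p1  //  ¬p1.
          branch 2.2.1 (add ¬p1):
            ¬(p2 ↔ p3): β-rule — branch into p2, ¬p3  //  ¬p2, p3.
              branch 2.2.1.1 (add p2, ¬p3):
                ○ open, literals {p1=false, p2=true, p3=false, p4=true}.
              branch 2.2.1.2 (add ¬p2, p3):
                ○ open, literals {p1=false, p2=false, p3=true, p4=true}.
          branch 2.2.2 (add ¬p1):
            ¬(p2 ↔ p3): β-rule — branch into p2, ¬p3  //  ¬p2, p3.
              branch 2.2.2.1 (add p2, ¬p3):
                ○ open, literals {p1=false, p2=true, p3=false, p4=true}.
              branch 2.2.2.2 (add ¬p2, p3):
                ○ open, literals {p1=false, p2=false, p3=true, p4=true}.
2 branches closed, 5 open.
Each open branch fixes some atoms; the unmentioned ones are free. Counting distinct full assignments: branch {p4=false} (p1, p2, p3, p5) contributes 16 new; branch {p1=false, p2=true, p3=false, p4=true} (p5) contributes 2 new; branch {p1=false, p2=false, p3=true, p4=true} (p5) contributes 2 new; branch {p1=false, p2=true, p3=false, p4=true} (p5) contributes 0 new; branch {p1=false, p2=false, p3=true, p4=true} (p5) contributes 0 new. Total: 20.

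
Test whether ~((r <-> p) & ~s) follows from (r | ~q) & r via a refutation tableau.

Initial set: {((r | ~q) & r); ~~((r <-> p) & ~s)}.
((r | ~q) & r): α-rule — add (r | ~q), r.
~~((r <-> p) & ~s): α-rule — add (r <-> p), ~s.
(r | ~q): β-rule — branch into r  //  ~q.
  branch 1 (add r):
    (r <-> p): β-rule — branch into r, p  //  ~r, ~p.
      branch 1.1 (add r, p):
        ○ open, literals {p=1, r=1, s=0}.
      branch 1.2 (add ~r, ~p):
        × closes — contains both r and ~r.
  branch 2 (add ~q):
    (r <-> p): β-rule — branch into r, p  //  ~r, ~p.
      branch 2.1 (add r, p):
        ○ open, literals {p=1, q=0, r=1, s=0}.
      branch 2.2 (add ~r, ~p):
        × closes — contains both r and ~r.
2 branches closed, 2 open.
An open branch gives a countermodel: p=1, r=1, s=0 (unmentioned atoms arbitrary); the premises hold there but the conclusion fails.

No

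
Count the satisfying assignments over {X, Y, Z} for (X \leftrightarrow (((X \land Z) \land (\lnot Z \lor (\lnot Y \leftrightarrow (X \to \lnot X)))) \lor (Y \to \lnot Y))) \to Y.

Initial set: {((X \leftrightarrow (((X \land Z) \land (\lnot Z \lor (\lnot Y \leftrightarrow (X \to \lnot X)))) \lor (Y \to \lnot Y))) \to Y)}.
((X \leftrightarrow (((X \land Z) \land (\lnot Z \lor (\lnot Y \leftrightarrow (X \to \lnot X)))) \lor (Y \to \lnot Y))) \to Y): β-rule — branch into \lnot (X \leftrightarrow (((X \land Z) \land (\lnot Z \lor (\lnot Y \leftrightarrow (X \to \lnot X)))) \lor (Y \to \lnot Y)))  //  Y.
  branch 1 (add \lnot (X \leftrightarrow (((X \land Z) \land (\lnot Z \lor (\lnot Y \leftrightarrow (X \to \lnot X)))) \lor (Y \to \lnot Y)))):
    \lnot (X \leftrightarrow (((X \land Z) \land (\lnot Z \lor (\lnot Y \leftrightarrow (X \to \lnot X)))) \lor (Y \to \lnot Y))): β-rule — branch into X, \lnot (((X \land Z) \land (\lnot Z \lor (\lnot Y \leftrightarrow (X \to \lnot X)))) \lor (Y \to \lnot Y))  //  \lnot X, (((X \land Z) \land (\lnot Z \lor (\lnot Y \leftrightarrow (X \to \lnot X)))) \lor (Y \to \lnot Y)).
      branch 1.1 (add X, \lnot (((X \land Z) \land (\lnot Z \lor (\lnot Y \leftrightarrow (X \to \lnot X)))) \lor (Y \to \lnot Y))):
        \lnot (((X \land Z) \land (\lnot Z \lor (\lnot Y \leftrightarrow (X \to \lnot X)))) \lor (Y \to \lnot Y)): α-rule — add \lnot ((X \land Z) \land (\lnot Z \lor (\lnot Y \leftrightarrow (X \to \lnot X)))), \lnot (Y \to \lnot Y).
        \lnot (Y \to \lnot Y): α-rule — add Y, \lnot \lnot Y.
        \lnot ((X \land Z) \land (\lnot Z \lor (\lnot Y \leftrightarrow (X \to \lnot X)))): β-rule — branch into \lnot (X \land Z)  //  \lnot (\lnot Z \lor (\lnot Y \leftrightarrow (X \to \lnot X))).
          branch 1.1.1 (add \lnot (X \land Z)):
            \lnot (X \land Z): β-rule — branch into \lnot X  //  \lnot Z.
              branch 1.1.1.1 (add \lnot X):
                × closes — contains both X and \lnot X.
              branch 1.1.1.2 (add \lnot Z):
                ○ open, literals {X=true, Y=true, Z=false}.
          branch 1.1.2 (add \lnot (\lnot Z \lor (\lnot Y \leftrightarrow (X \to \lnot X)))):
            \lnot (\lnot Z \lor (\lnot Y \leftrightarrow (X \to \lnot X))): α-rule — add \lnot \lnot Z, \lnot (\lnot Y \leftrightarrow (X \to \lnot X)).
            \lnot (\lnot Y \leftrightarrow (X \to \lnot X)): β-rule — branch into \lnot Y, \lnot (X \to \lnot X)  //  \lnot \lnot Y, (X \to \lnot X).
              branch 1.1.2.1 (add \lnot Y, \lnot (X \to \lnot X)):
                × closes — contains both Y and \lnot Y.
              branch 1.1.2.2 (add \lnot \lnot Y, (X \to \lnot X)):
                (X \to \lnot X): β-rule — branch into \lnot X  //  \lnot X.
                  branch 1.1.2.2.1 (add \lnot X):
                    × closes — contains both X and \lnot X.
                  branch 1.1.2.2.2 (add \lnot X):
                    × closes — contains both X and \lnot X.
      branch 1.2 (add \lnot X, (((X \land Z) \land (\lnot Z \lor (\lnot Y \leftrightarrow (X \to \lnot X)))) \lor (Y \to \lnot Y))):
        (((X \land Z) \land (\lnot Z \lor (\lnot Y \leftrightarrow (X \to \lnot X)))) \lor (Y \to \lnot Y)): β-rule — branch into ((X \land Z) \land (\lnot Z \lor (\lnot Y \leftrightarrow (X \to \lnot X))))  //  (Y \to \lnot Y).
          branch 1.2.1 (add ((X \land Z) \land (\lnot Z \lor (\lnot Y \leftrightarrow (X \to \lnot X))))):
            ((X \land Z) \land (\lnot Z \lor (\lnot Y \leftrightarrow (X \to \lnot X)))): α-rule — add (X \land Z), (\lnot Z \lor (\lnot Y \leftrightarrow (X \to \lnot X))).
            (X \land Z): α-rule — add X, Z.
            × closes — contains both X and \lnot X.
          branch 1.2.2 (add (Y \to \lnot Y)):
            (Y \to \lnot Y): β-rule — branch into \lnot Y  //  \lnot Y.
              branch 1.2.2.1 (add \lnot Y):
                ○ open, literals {X=false, Y=false}.
              branch 1.2.2.2 (add \lnot Y):
                ○ open, literals {X=false, Y=false}.
  branch 2 (add Y):
    ○ open, literals {Y=true}.
5 branches closed, 4 open.
Each open branch fixes some atoms; the unmentioned ones are free. Counting distinct full assignments: branch {X=true, Y=true, Z=false} (none free) contributes 1 new; branch {X=false, Y=false} (Z) contributes 2 new; branch {X=false, Y=false} (Z) contributes 0 new; branch {Y=true} (X, Z) contributes 3 new. Total: 6.

6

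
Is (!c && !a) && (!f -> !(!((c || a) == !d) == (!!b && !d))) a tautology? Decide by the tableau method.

Not valid

Assume the negation and expand:
Initial set: {!((!c && !a) && (!f -> !(!((c || a) == !d) == (!!b && !d))))}.
!((!c && !a) && (!f -> !(!((c || a) == !d) == (!!b && !d)))): β-rule — branch into !(!c && !a)  //  !(!f -> !(!((c || a) == !d) == (!!b && !d))).
  branch 1 (add !(!c && !a)):
    !(!c && !a): β-rule — branch into !!c  //  !!a.
      branch 1.1 (add !!c):
        ○ open, literals {c=true}.
      branch 1.2 (add !!a):
        ○ open, literals {a=true}.
  branch 2 (add !(!f -> !(!((c || a) == !d) == (!!b && !d)))):
    !(!f -> !(!((c || a) == !d) == (!!b && !d))): α-rule — add !f, !!(!((c || a) == !d) == (!!b && !d)).
    !!(!((c || a) == !d) == (!!b && !d)): β-rule — branch into !((c || a) == !d), (!!b && !d)  //  !!((c || a) == !d), !(!!b && !d).
      branch 2.1 (add !((c || a) == !d), (!!b && !d)):
        (!!b && !d): α-rule — add !!b, !d.
        !!b: drop double negation, giving b.
        !((c || a) == !d): β-rule — branch into (c || a), !!d  //  !(c || a), !d.
          branch 2.1.1 (add (c || a), !!d):
            × closes — contains both d and !d.
          branch 2.1.2 (add !(c || a), !d):
            !(c || a): α-rule — add !c, !a.
            ○ open, literals {a=false, b=true, c=false, d=false, f=false}.
      branch 2.2 (add !!((c || a) == !d), !(!!b && !d)):
        !!((c || a) == !d): β-rule — branch into (c || a), !d  //  !(c || a), !!d.
          branch 2.2.1 (add (c || a), !d):
            !(!!b && !d): β-rule — branch into !!!b  //  !!d.
              branch 2.2.1.1 (add !!!b):
                !!!b: drop double negation, giving !b.
                (c || a): β-rule — branch into c  //  a.
                  branch 2.2.1.1.1 (add c):
                    ○ open, literals {b=false, c=true, d=false, f=false}.
                  branch 2.2.1.1.2 (add a):
                    ○ open, literals {a=true, b=false, d=false, f=false}.
              branch 2.2.1.2 (add !!d):
                × closes — contains both d and !d.
          branch 2.2.2 (add !(c || a), !!d):
            !(c || a): α-rule — add !c, !a.
            !(!!b && !d): β-rule — branch into !!!b  //  !!d.
              branch 2.2.2.1 (add !!!b):
                !!!b: drop double negation, giving !b.
                ○ open, literals {a=false, b=false, c=false, d=true, f=false}.
              branch 2.2.2.2 (add !!d):
                ○ open, literals {a=false, c=false, d=true, f=false}.
2 branches closed, 7 open.
An open branch gives a countermodel: c=true (unmentioned atoms arbitrary); under it the original formula is false.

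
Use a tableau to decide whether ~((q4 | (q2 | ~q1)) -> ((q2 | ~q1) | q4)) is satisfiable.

Initial set: {~((q4 | (q2 | ~q1)) -> ((q2 | ~q1) | q4))}.
~((q4 | (q2 | ~q1)) -> ((q2 | ~q1) | q4)): α-rule — add (q4 | (q2 | ~q1)), ~((q2 | ~q1) | q4).
~((q2 | ~q1) | q4): α-rule — add ~(q2 | ~q1), ~q4.
~(q2 | ~q1): α-rule — add ~q2, ~~q1.
(q4 | (q2 | ~q1)): β-rule — branch into q4  //  (q2 | ~q1).
  branch 1 (add q4):
    × closes — contains both q4 and ~q4.
  branch 2 (add (q2 | ~q1)):
    (q2 | ~q1): β-rule — branch into q2  //  ~q1.
      branch 2.1 (add q2):
        × closes — contains both q2 and ~q2.
      branch 2.2 (add ~q1):
        × closes — contains both q1 and ~q1.
All 3 branches close.
Every branch closed; the formula is unsatisfiable.

Unsatisfiable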